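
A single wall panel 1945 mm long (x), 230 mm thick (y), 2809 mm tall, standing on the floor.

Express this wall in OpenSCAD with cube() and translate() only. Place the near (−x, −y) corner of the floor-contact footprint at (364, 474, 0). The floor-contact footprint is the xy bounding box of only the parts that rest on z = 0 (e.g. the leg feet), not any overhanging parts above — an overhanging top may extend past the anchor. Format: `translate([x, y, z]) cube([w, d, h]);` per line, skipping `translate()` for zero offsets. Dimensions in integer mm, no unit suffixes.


translate([364, 474, 0]) cube([1945, 230, 2809]);


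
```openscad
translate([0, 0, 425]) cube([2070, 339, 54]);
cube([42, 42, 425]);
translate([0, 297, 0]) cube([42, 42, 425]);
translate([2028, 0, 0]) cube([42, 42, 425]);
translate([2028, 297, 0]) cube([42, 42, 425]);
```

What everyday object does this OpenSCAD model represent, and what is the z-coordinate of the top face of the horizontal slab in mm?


A bench. The seat-top height is 479 mm.

A long slab on four corner posts — a bench. The slab sits at z = 425 with thickness 54, so the top is 425 + 54 = 479 mm.


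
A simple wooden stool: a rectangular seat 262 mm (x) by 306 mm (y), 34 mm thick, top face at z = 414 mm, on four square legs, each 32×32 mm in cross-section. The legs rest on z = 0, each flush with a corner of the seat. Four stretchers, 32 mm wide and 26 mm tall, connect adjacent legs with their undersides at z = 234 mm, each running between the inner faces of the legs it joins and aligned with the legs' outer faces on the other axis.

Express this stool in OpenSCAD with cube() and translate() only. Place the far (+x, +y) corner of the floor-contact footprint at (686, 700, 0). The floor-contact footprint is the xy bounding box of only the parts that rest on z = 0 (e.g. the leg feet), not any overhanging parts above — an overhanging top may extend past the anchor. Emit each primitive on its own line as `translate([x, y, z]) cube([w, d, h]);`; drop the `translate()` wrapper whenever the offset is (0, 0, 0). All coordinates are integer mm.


translate([424, 394, 380]) cube([262, 306, 34]);
translate([424, 394, 0]) cube([32, 32, 380]);
translate([654, 394, 0]) cube([32, 32, 380]);
translate([424, 668, 0]) cube([32, 32, 380]);
translate([654, 668, 0]) cube([32, 32, 380]);
translate([456, 394, 234]) cube([198, 32, 26]);
translate([456, 668, 234]) cube([198, 32, 26]);
translate([424, 426, 234]) cube([32, 242, 26]);
translate([654, 426, 234]) cube([32, 242, 26]);


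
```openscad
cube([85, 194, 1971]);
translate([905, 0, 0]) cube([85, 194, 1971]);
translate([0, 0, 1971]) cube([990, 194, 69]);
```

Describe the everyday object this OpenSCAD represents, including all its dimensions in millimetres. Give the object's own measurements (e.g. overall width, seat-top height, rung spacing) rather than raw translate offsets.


A door frame. The clear opening is 820 mm wide and 1971 mm high. Two 85 mm wide jambs, 194 mm deep, stand either side of the opening from the floor to the top of the opening. A 69 mm thick head sits across the top of both jambs, spanning the full outside width of the frame.


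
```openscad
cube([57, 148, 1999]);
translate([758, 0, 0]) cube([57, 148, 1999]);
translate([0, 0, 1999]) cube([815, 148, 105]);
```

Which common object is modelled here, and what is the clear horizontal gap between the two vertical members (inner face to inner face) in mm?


A door frame. The clear opening width is 701 mm.

Two 1999 mm tall posts with a header on top — a door frame. The left jamb is 57 mm wide at x = 0; the right jamb starts at x = 758. The clear opening is 758 − 57 = 701 mm.


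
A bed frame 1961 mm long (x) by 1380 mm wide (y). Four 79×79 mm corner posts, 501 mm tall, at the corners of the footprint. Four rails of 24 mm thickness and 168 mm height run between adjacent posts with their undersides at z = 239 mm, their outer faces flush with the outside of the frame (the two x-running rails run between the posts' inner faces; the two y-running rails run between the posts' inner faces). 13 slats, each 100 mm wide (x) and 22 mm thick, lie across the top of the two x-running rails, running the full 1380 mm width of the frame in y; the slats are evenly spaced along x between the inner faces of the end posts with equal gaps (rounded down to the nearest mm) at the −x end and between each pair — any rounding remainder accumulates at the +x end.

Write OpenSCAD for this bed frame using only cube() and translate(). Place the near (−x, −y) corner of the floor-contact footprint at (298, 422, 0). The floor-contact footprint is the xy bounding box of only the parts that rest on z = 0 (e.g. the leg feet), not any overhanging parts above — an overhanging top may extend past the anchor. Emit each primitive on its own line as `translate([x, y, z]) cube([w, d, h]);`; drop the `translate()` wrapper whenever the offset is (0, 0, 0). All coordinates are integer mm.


translate([298, 422, 0]) cube([79, 79, 501]);
translate([298, 1723, 0]) cube([79, 79, 501]);
translate([2180, 422, 0]) cube([79, 79, 501]);
translate([2180, 1723, 0]) cube([79, 79, 501]);
translate([377, 422, 239]) cube([1803, 24, 168]);
translate([377, 1778, 239]) cube([1803, 24, 168]);
translate([298, 501, 239]) cube([24, 1222, 168]);
translate([2235, 501, 239]) cube([24, 1222, 168]);
translate([412, 422, 407]) cube([100, 1380, 22]);
translate([547, 422, 407]) cube([100, 1380, 22]);
translate([682, 422, 407]) cube([100, 1380, 22]);
translate([817, 422, 407]) cube([100, 1380, 22]);
translate([952, 422, 407]) cube([100, 1380, 22]);
translate([1087, 422, 407]) cube([100, 1380, 22]);
translate([1222, 422, 407]) cube([100, 1380, 22]);
translate([1357, 422, 407]) cube([100, 1380, 22]);
translate([1492, 422, 407]) cube([100, 1380, 22]);
translate([1627, 422, 407]) cube([100, 1380, 22]);
translate([1762, 422, 407]) cube([100, 1380, 22]);
translate([1897, 422, 407]) cube([100, 1380, 22]);
translate([2032, 422, 407]) cube([100, 1380, 22]);


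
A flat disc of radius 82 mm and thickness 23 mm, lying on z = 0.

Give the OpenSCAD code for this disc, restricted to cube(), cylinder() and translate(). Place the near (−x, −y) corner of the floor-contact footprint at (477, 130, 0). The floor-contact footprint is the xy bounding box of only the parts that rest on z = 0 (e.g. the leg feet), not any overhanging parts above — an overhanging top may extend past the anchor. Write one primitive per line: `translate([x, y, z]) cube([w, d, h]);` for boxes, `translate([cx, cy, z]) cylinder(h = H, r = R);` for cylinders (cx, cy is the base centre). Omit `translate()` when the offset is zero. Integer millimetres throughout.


translate([559, 212, 0]) cylinder(h = 23, r = 82);


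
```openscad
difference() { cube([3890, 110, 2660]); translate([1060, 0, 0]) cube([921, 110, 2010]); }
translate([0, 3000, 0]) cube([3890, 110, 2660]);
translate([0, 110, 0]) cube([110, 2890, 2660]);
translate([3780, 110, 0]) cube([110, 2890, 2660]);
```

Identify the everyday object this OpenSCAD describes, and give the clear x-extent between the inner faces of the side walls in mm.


A single room. The interior width is 3670 mm.

Four walls enclosing a rectangle with a door in the front wall — a room. Outside width 3890 minus two 110 mm walls gives 3670 mm.


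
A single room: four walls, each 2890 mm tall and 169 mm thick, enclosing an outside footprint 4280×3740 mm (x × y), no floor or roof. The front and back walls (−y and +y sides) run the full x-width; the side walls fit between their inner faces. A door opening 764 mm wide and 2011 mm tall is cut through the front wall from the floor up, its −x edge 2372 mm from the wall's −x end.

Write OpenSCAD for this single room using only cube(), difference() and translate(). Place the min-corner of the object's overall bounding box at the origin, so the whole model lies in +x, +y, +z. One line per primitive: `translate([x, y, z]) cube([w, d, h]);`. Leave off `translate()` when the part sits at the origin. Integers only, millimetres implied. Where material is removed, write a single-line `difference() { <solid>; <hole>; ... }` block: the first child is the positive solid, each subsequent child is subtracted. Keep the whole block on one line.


difference() { cube([4280, 169, 2890]); translate([2372, 0, 0]) cube([764, 169, 2011]); }
translate([0, 3571, 0]) cube([4280, 169, 2890]);
translate([0, 169, 0]) cube([169, 3402, 2890]);
translate([4111, 169, 0]) cube([169, 3402, 2890]);


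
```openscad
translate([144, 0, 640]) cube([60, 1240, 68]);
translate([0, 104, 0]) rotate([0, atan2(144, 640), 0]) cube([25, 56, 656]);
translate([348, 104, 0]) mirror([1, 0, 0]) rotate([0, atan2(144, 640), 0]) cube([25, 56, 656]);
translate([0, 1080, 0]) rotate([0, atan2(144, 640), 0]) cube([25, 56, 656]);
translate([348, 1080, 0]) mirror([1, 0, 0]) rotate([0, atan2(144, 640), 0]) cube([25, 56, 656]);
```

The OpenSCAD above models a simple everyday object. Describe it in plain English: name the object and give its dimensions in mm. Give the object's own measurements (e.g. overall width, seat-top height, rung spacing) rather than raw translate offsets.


A sawhorse. A 60×1240×68 mm beam (x, y, z) sits on two A-frame leg pairs. Each pair is two raked legs of 25×56 mm section (56 mm along y) splaying symmetrically in x. Each leg rises 640 mm vertically over 144 mm of horizontal reach and is 656 mm long along its own axis. Every leg's outer bottom edge rests on the floor and its outer top edge meets a bottom edge of the beam — the left legs (tilting toward +x) meet the beam's −x bottom edge, the right legs (their mirror images, tilting toward −x) meet its +x bottom edge — so the leg tops tuck under the beam, the beam's underside is 640 mm above the floor, and the feet are 348 mm apart outside-to-outside with the beam centred between them. The two leg pairs are set in 104 mm from either end of the beam.


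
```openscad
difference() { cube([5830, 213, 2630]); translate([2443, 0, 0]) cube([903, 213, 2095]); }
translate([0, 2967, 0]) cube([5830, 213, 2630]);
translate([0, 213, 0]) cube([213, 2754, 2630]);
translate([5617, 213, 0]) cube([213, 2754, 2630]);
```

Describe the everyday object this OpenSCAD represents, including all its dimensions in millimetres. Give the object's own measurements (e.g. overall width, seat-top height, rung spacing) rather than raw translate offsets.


A single room: four walls, each 2630 mm tall and 213 mm thick, enclosing an outside footprint 5830×3180 mm (x × y), no floor or roof. The front and back walls (−y and +y sides) run the full x-width; the side walls fit between their inner faces. A door opening 903 mm wide and 2095 mm tall is cut through the front wall from the floor up, its −x edge 2443 mm from the wall's −x end.


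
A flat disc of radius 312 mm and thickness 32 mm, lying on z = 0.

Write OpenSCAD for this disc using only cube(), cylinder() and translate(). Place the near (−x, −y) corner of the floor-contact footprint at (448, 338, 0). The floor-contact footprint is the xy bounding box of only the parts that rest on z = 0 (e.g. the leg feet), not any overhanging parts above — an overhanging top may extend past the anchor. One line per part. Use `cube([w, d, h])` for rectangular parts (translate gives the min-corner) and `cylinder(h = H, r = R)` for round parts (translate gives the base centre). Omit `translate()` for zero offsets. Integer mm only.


translate([760, 650, 0]) cylinder(h = 32, r = 312);


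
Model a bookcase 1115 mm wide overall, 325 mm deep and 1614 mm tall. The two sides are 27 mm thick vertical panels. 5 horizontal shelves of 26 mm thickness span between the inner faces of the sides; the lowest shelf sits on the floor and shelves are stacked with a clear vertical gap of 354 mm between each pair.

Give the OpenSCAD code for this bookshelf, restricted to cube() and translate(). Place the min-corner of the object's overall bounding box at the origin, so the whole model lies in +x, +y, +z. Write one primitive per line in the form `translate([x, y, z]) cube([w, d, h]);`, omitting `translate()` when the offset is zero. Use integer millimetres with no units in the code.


cube([27, 325, 1614]);
translate([1088, 0, 0]) cube([27, 325, 1614]);
translate([27, 0, 0]) cube([1061, 325, 26]);
translate([27, 0, 380]) cube([1061, 325, 26]);
translate([27, 0, 760]) cube([1061, 325, 26]);
translate([27, 0, 1140]) cube([1061, 325, 26]);
translate([27, 0, 1520]) cube([1061, 325, 26]);


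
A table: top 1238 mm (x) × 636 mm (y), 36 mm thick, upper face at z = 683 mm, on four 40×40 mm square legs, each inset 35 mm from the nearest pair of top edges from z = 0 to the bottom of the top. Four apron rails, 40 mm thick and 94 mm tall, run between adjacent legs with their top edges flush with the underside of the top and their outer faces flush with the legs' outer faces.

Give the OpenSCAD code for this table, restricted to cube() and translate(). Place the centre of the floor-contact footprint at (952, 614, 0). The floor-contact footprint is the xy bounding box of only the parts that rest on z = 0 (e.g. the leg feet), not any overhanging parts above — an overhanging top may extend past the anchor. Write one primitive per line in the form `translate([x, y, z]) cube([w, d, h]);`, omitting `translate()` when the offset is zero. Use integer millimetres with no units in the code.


translate([333, 296, 647]) cube([1238, 636, 36]);
translate([368, 331, 0]) cube([40, 40, 647]);
translate([1496, 331, 0]) cube([40, 40, 647]);
translate([368, 857, 0]) cube([40, 40, 647]);
translate([1496, 857, 0]) cube([40, 40, 647]);
translate([408, 331, 553]) cube([1088, 40, 94]);
translate([408, 857, 553]) cube([1088, 40, 94]);
translate([368, 371, 553]) cube([40, 486, 94]);
translate([1496, 371, 553]) cube([40, 486, 94]);


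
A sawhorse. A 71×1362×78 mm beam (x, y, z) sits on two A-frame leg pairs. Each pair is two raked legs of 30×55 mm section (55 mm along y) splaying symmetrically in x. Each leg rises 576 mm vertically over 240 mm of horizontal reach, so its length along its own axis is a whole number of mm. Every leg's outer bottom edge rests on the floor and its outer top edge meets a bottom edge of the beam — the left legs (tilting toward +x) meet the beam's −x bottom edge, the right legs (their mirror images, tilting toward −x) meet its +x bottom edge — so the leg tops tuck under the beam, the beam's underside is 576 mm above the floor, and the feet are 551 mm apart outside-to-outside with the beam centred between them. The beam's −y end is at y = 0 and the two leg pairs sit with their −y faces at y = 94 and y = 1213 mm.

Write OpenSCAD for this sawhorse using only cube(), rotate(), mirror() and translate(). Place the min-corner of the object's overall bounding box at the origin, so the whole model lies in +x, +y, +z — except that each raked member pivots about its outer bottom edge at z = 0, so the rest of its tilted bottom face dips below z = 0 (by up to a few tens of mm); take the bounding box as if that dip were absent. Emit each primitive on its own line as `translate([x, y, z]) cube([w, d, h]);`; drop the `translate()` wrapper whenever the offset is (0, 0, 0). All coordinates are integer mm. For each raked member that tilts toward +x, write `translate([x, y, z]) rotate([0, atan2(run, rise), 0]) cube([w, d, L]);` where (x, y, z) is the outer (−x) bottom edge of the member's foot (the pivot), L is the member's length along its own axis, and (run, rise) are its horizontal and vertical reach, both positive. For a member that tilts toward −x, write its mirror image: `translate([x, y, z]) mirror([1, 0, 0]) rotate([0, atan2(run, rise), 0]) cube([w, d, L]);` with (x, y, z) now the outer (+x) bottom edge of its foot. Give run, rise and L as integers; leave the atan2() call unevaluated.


translate([240, 0, 576]) cube([71, 1362, 78]);
translate([0, 94, 0]) rotate([0, atan2(240, 576), 0]) cube([30, 55, 624]);
translate([551, 94, 0]) mirror([1, 0, 0]) rotate([0, atan2(240, 576), 0]) cube([30, 55, 624]);
translate([0, 1213, 0]) rotate([0, atan2(240, 576), 0]) cube([30, 55, 624]);
translate([551, 1213, 0]) mirror([1, 0, 0]) rotate([0, atan2(240, 576), 0]) cube([30, 55, 624]);


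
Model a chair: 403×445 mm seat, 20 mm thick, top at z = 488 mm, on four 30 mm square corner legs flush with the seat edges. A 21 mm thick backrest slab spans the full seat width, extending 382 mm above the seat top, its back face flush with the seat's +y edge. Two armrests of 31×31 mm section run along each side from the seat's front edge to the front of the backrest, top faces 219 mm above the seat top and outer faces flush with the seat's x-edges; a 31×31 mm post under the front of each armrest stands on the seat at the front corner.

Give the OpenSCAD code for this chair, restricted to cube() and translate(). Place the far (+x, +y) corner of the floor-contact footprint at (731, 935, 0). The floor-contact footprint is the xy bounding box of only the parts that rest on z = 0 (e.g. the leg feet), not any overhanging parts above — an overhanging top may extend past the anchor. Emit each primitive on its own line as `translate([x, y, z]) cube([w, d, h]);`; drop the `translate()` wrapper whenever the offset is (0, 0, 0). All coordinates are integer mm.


translate([328, 490, 468]) cube([403, 445, 20]);
translate([328, 490, 0]) cube([30, 30, 468]);
translate([701, 490, 0]) cube([30, 30, 468]);
translate([328, 905, 0]) cube([30, 30, 468]);
translate([701, 905, 0]) cube([30, 30, 468]);
translate([328, 914, 488]) cube([403, 21, 382]);
translate([328, 490, 676]) cube([31, 424, 31]);
translate([700, 490, 676]) cube([31, 424, 31]);
translate([328, 490, 488]) cube([31, 31, 188]);
translate([700, 490, 488]) cube([31, 31, 188]);


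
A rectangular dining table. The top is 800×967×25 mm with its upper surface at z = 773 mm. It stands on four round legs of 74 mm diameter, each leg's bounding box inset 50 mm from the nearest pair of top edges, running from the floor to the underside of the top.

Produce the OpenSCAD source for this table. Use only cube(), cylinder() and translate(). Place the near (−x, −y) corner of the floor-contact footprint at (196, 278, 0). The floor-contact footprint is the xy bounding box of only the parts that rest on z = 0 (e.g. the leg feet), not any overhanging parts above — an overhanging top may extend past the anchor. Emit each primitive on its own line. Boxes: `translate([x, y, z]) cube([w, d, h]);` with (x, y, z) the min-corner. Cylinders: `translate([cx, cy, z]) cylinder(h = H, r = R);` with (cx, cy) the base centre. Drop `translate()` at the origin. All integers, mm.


translate([146, 228, 748]) cube([800, 967, 25]);
translate([233, 315, 0]) cylinder(h = 748, r = 37);
translate([859, 315, 0]) cylinder(h = 748, r = 37);
translate([233, 1108, 0]) cylinder(h = 748, r = 37);
translate([859, 1108, 0]) cylinder(h = 748, r = 37);


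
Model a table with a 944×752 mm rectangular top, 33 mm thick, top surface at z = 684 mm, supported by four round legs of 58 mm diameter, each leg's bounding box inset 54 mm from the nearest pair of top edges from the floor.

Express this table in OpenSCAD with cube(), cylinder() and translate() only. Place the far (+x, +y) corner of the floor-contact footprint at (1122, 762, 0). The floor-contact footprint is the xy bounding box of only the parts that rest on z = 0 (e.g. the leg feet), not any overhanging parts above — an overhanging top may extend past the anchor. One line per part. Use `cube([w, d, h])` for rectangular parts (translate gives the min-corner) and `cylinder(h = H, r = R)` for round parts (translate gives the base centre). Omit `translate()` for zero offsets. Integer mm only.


translate([232, 64, 651]) cube([944, 752, 33]);
translate([315, 147, 0]) cylinder(h = 651, r = 29);
translate([1093, 147, 0]) cylinder(h = 651, r = 29);
translate([315, 733, 0]) cylinder(h = 651, r = 29);
translate([1093, 733, 0]) cylinder(h = 651, r = 29);


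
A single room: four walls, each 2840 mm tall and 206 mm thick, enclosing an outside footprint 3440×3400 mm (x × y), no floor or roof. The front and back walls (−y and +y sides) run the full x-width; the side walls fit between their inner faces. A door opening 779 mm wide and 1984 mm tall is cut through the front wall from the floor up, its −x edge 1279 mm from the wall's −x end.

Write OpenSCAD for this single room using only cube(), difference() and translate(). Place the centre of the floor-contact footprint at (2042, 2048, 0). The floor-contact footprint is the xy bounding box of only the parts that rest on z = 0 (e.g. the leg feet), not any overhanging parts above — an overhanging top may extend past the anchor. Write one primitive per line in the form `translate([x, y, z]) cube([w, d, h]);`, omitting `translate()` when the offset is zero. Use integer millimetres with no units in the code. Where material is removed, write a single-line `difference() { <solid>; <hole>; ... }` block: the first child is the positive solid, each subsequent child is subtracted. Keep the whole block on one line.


difference() { translate([322, 348, 0]) cube([3440, 206, 2840]); translate([1601, 348, 0]) cube([779, 206, 1984]); }
translate([322, 3542, 0]) cube([3440, 206, 2840]);
translate([322, 554, 0]) cube([206, 2988, 2840]);
translate([3556, 554, 0]) cube([206, 2988, 2840]);


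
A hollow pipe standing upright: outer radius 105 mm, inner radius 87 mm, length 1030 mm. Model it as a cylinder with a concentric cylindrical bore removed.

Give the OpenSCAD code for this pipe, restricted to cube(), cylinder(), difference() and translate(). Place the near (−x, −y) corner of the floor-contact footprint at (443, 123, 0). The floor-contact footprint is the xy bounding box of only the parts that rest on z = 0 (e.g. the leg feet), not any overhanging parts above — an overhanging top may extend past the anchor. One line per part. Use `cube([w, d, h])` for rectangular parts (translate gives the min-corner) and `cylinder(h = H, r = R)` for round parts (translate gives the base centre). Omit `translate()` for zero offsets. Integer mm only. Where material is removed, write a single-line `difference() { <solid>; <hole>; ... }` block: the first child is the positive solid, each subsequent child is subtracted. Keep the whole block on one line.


difference() { translate([548, 228, 0]) cylinder(h = 1030, r = 105); translate([548, 228, 0]) cylinder(h = 1030, r = 87); }


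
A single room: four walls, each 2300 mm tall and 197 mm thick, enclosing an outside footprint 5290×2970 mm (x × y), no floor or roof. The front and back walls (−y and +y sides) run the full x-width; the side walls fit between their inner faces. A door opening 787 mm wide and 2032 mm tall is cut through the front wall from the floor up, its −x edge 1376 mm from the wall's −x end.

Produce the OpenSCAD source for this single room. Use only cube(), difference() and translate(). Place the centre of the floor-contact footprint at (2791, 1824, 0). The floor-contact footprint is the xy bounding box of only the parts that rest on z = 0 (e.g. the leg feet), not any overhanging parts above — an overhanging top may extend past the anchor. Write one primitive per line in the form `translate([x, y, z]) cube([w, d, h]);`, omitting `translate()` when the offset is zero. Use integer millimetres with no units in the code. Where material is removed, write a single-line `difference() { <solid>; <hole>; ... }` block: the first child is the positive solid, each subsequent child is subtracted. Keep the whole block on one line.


difference() { translate([146, 339, 0]) cube([5290, 197, 2300]); translate([1522, 339, 0]) cube([787, 197, 2032]); }
translate([146, 3112, 0]) cube([5290, 197, 2300]);
translate([146, 536, 0]) cube([197, 2576, 2300]);
translate([5239, 536, 0]) cube([197, 2576, 2300]);


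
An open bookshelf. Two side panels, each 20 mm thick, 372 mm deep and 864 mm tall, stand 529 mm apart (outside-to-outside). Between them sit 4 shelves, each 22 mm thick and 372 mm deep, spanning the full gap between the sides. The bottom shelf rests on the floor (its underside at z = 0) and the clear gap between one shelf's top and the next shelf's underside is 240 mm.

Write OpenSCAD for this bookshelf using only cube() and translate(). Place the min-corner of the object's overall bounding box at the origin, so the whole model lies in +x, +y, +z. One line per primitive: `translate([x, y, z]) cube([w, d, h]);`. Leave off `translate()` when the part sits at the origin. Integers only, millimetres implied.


cube([20, 372, 864]);
translate([509, 0, 0]) cube([20, 372, 864]);
translate([20, 0, 0]) cube([489, 372, 22]);
translate([20, 0, 262]) cube([489, 372, 22]);
translate([20, 0, 524]) cube([489, 372, 22]);
translate([20, 0, 786]) cube([489, 372, 22]);


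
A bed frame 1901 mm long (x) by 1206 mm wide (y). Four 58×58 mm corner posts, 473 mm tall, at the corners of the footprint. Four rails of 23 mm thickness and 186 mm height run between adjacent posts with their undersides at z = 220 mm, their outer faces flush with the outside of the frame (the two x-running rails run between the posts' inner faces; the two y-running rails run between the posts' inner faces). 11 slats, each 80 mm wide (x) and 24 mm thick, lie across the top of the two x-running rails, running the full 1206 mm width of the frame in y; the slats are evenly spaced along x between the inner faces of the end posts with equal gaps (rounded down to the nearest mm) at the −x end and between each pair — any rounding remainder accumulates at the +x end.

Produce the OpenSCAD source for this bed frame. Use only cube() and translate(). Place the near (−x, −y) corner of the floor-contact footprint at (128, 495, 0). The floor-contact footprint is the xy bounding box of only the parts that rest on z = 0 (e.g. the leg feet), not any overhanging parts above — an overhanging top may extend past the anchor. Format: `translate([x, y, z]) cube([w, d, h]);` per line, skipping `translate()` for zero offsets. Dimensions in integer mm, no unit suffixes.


translate([128, 495, 0]) cube([58, 58, 473]);
translate([128, 1643, 0]) cube([58, 58, 473]);
translate([1971, 495, 0]) cube([58, 58, 473]);
translate([1971, 1643, 0]) cube([58, 58, 473]);
translate([186, 495, 220]) cube([1785, 23, 186]);
translate([186, 1678, 220]) cube([1785, 23, 186]);
translate([128, 553, 220]) cube([23, 1090, 186]);
translate([2006, 553, 220]) cube([23, 1090, 186]);
translate([261, 495, 406]) cube([80, 1206, 24]);
translate([416, 495, 406]) cube([80, 1206, 24]);
translate([571, 495, 406]) cube([80, 1206, 24]);
translate([726, 495, 406]) cube([80, 1206, 24]);
translate([881, 495, 406]) cube([80, 1206, 24]);
translate([1036, 495, 406]) cube([80, 1206, 24]);
translate([1191, 495, 406]) cube([80, 1206, 24]);
translate([1346, 495, 406]) cube([80, 1206, 24]);
translate([1501, 495, 406]) cube([80, 1206, 24]);
translate([1656, 495, 406]) cube([80, 1206, 24]);
translate([1811, 495, 406]) cube([80, 1206, 24]);


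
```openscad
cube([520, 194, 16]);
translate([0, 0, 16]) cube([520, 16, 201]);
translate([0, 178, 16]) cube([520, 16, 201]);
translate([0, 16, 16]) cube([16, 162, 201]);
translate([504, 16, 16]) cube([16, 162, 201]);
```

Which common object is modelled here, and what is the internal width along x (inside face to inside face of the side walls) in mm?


An open box. The internal width is 488 mm.

A 520×194 base slab with four walls standing on it — an open box. The base is 520 mm wide and the walls are 16 mm thick, so the internal width is 520 − 2 × 16 = 488 mm.


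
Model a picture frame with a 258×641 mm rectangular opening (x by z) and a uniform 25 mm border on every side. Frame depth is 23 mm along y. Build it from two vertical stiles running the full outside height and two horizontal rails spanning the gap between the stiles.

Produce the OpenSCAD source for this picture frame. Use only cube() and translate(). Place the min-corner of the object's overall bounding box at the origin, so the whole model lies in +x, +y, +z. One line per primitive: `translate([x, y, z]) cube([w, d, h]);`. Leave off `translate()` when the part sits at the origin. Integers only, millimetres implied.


cube([25, 23, 691]);
translate([283, 0, 0]) cube([25, 23, 691]);
translate([25, 0, 0]) cube([258, 23, 25]);
translate([25, 0, 666]) cube([258, 23, 25]);


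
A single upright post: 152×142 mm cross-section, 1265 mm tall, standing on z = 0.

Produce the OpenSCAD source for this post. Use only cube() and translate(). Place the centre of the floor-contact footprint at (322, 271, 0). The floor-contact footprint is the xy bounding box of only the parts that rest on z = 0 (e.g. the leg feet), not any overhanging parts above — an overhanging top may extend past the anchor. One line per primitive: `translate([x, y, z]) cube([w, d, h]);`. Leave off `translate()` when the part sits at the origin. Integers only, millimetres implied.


translate([246, 200, 0]) cube([152, 142, 1265]);


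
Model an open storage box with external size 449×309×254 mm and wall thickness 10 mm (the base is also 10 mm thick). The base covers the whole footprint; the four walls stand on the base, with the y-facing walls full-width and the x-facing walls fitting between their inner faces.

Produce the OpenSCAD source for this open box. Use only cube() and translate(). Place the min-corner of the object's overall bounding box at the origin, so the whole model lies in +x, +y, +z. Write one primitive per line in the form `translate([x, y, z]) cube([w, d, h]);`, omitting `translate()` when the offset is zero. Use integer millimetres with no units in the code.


cube([449, 309, 10]);
translate([0, 0, 10]) cube([449, 10, 244]);
translate([0, 299, 10]) cube([449, 10, 244]);
translate([0, 10, 10]) cube([10, 289, 244]);
translate([439, 10, 10]) cube([10, 289, 244]);


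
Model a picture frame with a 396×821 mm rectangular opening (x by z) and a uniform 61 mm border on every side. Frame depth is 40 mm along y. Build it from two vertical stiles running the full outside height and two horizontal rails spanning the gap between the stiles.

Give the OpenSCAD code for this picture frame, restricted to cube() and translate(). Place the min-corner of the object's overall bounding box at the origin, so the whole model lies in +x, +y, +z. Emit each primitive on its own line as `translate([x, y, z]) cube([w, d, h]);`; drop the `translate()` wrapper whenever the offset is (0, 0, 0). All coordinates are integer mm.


cube([61, 40, 943]);
translate([457, 0, 0]) cube([61, 40, 943]);
translate([61, 0, 0]) cube([396, 40, 61]);
translate([61, 0, 882]) cube([396, 40, 61]);


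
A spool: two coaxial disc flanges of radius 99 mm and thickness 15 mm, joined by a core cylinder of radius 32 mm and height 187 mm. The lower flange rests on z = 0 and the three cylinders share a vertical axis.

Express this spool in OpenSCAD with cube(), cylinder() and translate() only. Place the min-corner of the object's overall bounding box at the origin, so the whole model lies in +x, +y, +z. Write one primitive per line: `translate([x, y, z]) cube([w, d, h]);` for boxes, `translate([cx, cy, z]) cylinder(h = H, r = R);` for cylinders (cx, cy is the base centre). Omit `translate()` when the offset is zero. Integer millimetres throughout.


translate([99, 99, 0]) cylinder(h = 15, r = 99);
translate([99, 99, 15]) cylinder(h = 187, r = 32);
translate([99, 99, 202]) cylinder(h = 15, r = 99);


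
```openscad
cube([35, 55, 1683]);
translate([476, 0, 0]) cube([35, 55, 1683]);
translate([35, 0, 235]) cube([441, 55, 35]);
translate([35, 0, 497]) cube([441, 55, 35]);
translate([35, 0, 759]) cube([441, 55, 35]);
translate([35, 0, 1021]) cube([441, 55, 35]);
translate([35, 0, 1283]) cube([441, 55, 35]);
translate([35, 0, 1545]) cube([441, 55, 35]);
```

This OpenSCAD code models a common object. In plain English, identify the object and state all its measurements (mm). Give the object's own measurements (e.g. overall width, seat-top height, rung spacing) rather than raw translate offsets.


A straight ladder. Two 35×55 mm vertical rails, 1683 mm tall, stand 511 mm apart (outside-to-outside) with their front faces coplanar on the −y side. 6 rungs, each 55 mm deep and 35 mm tall, span between the inner faces of the rails, front faces flush with the rails. The lowest rung's underside is at z = 235 mm and rungs are spaced 262 mm apart (underside to underside).


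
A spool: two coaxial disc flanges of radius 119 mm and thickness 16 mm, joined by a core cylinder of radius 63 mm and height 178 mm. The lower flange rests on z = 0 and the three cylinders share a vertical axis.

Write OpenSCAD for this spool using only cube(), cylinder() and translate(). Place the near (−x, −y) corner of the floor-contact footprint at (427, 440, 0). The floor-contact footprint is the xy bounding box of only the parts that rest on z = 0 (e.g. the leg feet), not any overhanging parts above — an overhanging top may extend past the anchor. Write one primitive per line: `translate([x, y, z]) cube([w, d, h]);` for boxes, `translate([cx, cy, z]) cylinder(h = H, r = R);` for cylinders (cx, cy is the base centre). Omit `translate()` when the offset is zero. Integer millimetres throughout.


translate([546, 559, 0]) cylinder(h = 16, r = 119);
translate([546, 559, 16]) cylinder(h = 178, r = 63);
translate([546, 559, 194]) cylinder(h = 16, r = 119);


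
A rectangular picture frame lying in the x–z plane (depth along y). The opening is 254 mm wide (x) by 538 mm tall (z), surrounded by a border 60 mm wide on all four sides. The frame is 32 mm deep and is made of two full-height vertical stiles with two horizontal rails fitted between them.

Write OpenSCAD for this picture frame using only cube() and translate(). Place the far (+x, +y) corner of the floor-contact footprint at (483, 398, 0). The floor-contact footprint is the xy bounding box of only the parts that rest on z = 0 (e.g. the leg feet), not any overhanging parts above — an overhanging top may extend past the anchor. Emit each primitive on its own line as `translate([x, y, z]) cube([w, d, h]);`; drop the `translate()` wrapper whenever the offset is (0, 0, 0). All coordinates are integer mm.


translate([109, 366, 0]) cube([60, 32, 658]);
translate([423, 366, 0]) cube([60, 32, 658]);
translate([169, 366, 0]) cube([254, 32, 60]);
translate([169, 366, 598]) cube([254, 32, 60]);


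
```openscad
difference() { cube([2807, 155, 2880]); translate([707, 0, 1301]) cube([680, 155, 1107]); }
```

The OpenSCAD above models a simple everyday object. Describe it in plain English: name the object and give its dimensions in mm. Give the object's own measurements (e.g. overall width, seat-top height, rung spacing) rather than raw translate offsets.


A wall 2807 mm long (x), 155 mm thick (y), 2880 mm tall, with a rectangular window opening cut through it. The opening is 680 mm wide and 1107 mm tall; its sill is at z = 1301 mm and its near (−x) edge is 707 mm from the wall's −x end. The opening passes through the full wall thickness.


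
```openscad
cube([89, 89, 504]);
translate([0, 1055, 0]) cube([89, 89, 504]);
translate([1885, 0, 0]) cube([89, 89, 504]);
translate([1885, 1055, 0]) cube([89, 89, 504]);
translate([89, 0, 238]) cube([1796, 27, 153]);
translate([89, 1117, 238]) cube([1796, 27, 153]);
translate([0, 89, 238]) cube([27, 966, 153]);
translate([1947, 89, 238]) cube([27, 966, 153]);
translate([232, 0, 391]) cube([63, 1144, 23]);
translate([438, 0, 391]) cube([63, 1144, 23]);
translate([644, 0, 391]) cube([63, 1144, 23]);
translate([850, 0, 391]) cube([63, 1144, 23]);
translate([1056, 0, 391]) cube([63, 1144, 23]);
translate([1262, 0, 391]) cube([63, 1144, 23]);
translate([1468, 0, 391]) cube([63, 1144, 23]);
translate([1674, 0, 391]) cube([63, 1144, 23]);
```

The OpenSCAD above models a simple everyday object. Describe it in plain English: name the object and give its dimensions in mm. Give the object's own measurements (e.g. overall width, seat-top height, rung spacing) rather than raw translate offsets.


A bed frame 1974 mm long (x) by 1144 mm wide (y). Four 89×89 mm corner posts, 504 mm tall, at the corners of the footprint. Four rails of 27 mm thickness and 153 mm height run between adjacent posts with their undersides at z = 238 mm, their outer faces flush with the outside of the frame (the two x-running rails run between the posts' inner faces; the two y-running rails run between the posts' inner faces). 8 slats, each 63 mm wide (x) and 23 mm thick, lie across the top of the two x-running rails, running the full 1144 mm width of the frame in y; along x they sit between the end posts with a 143 mm gap after the −x posts and between neighbouring slats, leaving 148 mm before the +x posts.


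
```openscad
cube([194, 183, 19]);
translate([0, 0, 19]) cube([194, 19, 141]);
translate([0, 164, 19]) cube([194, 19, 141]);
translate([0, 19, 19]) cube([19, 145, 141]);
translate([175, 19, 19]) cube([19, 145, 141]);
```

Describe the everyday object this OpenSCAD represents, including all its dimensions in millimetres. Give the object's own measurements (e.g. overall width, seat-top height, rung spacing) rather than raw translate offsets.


An open-topped rectangular box: outside dimensions 194×183×160 mm, with a uniform wall and base thickness of 19 mm. The base is a full 194×183 slab on the floor; four walls sit on top of the base. The front and back walls (the −y and +y sides) span the full width; the two side walls fit between them.


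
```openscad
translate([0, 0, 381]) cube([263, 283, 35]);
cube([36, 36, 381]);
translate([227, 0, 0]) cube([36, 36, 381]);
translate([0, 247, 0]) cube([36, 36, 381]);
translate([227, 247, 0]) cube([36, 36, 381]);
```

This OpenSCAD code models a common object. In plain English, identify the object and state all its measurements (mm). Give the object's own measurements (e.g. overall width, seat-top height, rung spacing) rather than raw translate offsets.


A simple wooden stool: a rectangular seat 263 mm (x) by 283 mm (y), 35 mm thick, top face at z = 416 mm, on four square legs, each 36×36 mm in cross-section. The legs rest on z = 0, each flush with a corner of the seat.


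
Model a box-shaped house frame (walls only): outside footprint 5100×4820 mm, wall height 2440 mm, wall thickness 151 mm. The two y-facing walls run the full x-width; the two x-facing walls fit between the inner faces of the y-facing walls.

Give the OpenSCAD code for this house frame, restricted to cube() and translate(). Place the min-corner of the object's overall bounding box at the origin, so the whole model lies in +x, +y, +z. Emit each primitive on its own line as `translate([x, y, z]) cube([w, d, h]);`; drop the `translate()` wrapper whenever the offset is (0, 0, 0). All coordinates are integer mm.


cube([5100, 151, 2440]);
translate([0, 4669, 0]) cube([5100, 151, 2440]);
translate([0, 151, 0]) cube([151, 4518, 2440]);
translate([4949, 151, 0]) cube([151, 4518, 2440]);


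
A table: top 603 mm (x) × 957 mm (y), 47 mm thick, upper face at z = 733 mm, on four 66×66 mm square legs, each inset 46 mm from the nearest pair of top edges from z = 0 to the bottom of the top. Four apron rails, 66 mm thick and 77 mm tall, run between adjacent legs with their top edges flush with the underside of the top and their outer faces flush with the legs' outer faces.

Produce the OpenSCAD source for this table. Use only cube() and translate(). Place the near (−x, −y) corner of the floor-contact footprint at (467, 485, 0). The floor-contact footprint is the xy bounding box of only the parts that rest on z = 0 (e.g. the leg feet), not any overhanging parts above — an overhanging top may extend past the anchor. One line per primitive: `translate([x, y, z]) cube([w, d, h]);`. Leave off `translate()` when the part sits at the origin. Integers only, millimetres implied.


// leg_h = 733 - 47 = 686
// apron z = 686 - 77 = 609
translate([421, 439, 686]) cube([603, 957, 47]);
translate([467, 485, 0]) cube([66, 66, 686]);
translate([912, 485, 0]) cube([66, 66, 686]);
translate([467, 1284, 0]) cube([66, 66, 686]);
translate([912, 1284, 0]) cube([66, 66, 686]);
translate([533, 485, 609]) cube([379, 66, 77]);
translate([533, 1284, 609]) cube([379, 66, 77]);
translate([467, 551, 609]) cube([66, 733, 77]);
translate([912, 551, 609]) cube([66, 733, 77]);
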